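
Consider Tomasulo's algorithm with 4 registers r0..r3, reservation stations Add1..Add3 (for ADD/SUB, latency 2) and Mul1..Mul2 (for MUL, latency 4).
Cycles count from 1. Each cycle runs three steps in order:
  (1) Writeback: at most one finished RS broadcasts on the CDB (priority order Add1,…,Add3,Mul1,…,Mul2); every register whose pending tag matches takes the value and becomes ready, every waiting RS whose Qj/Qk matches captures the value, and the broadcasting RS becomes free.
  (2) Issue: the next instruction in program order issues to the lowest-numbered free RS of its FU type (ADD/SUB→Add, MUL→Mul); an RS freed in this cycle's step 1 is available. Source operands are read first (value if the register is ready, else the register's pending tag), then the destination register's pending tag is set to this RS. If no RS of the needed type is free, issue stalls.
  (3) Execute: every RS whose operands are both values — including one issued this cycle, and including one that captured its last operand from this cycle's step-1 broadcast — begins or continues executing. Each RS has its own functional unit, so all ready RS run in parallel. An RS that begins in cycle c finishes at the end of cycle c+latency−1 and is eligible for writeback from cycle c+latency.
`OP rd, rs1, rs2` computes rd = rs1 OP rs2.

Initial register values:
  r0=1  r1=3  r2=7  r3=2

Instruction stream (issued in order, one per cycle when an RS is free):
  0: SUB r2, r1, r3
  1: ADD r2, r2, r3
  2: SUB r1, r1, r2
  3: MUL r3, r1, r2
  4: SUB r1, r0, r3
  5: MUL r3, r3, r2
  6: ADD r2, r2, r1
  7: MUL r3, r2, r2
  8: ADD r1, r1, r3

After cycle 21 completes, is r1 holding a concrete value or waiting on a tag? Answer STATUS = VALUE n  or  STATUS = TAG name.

c1: issue SUB r2<-Add1 | r0:1,r1:3,r2:Add1,r3:2
c2: issue ADD r2<-Add2 | r0:1,r1:3,r2:Add2,r3:2
c3: CDB Add1=1; issue SUB r1<-Add1 | r0:1,r1:Add1,r2:Add2,r3:2
c4: issue MUL r3<-Mul1 | r0:1,r1:Add1,r2:Add2,r3:Mul1
c5: CDB Add2=3; issue SUB r1<-Add2 | r0:1,r1:Add2,r2:3,r3:Mul1
c6: issue MUL r3<-Mul2 | r0:1,r1:Add2,r2:3,r3:Mul2
c7: CDB Add1=0; issue ADD r2<-Add1 | r0:1,r1:Add2,r2:Add1,r3:Mul2
c8: stall | r0:1,r1:Add2,r2:Add1,r3:Mul2
c9: stall | r0:1,r1:Add2,r2:Add1,r3:Mul2
c10: stall | r0:1,r1:Add2,r2:Add1,r3:Mul2
c11: CDB Mul1=0; issue MUL r3<-Mul1 | r0:1,r1:Add2,r2:Add1,r3:Mul1
c12: issue ADD r1<-Add3 | r0:1,r1:Add3,r2:Add1,r3:Mul1
c13: CDB Add2=1 | r0:1,r1:Add3,r2:Add1,r3:Mul1
c14: - | r0:1,r1:Add3,r2:Add1,r3:Mul1
c15: CDB Add1=4 | r0:1,r1:Add3,r2:4,r3:Mul1
c16: CDB Mul2=0 | r0:1,r1:Add3,r2:4,r3:Mul1
c17: - | r0:1,r1:Add3,r2:4,r3:Mul1
c18: - | r0:1,r1:Add3,r2:4,r3:Mul1
c19: CDB Mul1=16 | r0:1,r1:Add3,r2:4,r3:16
c20: - | r0:1,r1:Add3,r2:4,r3:16
c21: CDB Add3=17 | r0:1,r1:17,r2:4,r3:16

STATUS = VALUE 17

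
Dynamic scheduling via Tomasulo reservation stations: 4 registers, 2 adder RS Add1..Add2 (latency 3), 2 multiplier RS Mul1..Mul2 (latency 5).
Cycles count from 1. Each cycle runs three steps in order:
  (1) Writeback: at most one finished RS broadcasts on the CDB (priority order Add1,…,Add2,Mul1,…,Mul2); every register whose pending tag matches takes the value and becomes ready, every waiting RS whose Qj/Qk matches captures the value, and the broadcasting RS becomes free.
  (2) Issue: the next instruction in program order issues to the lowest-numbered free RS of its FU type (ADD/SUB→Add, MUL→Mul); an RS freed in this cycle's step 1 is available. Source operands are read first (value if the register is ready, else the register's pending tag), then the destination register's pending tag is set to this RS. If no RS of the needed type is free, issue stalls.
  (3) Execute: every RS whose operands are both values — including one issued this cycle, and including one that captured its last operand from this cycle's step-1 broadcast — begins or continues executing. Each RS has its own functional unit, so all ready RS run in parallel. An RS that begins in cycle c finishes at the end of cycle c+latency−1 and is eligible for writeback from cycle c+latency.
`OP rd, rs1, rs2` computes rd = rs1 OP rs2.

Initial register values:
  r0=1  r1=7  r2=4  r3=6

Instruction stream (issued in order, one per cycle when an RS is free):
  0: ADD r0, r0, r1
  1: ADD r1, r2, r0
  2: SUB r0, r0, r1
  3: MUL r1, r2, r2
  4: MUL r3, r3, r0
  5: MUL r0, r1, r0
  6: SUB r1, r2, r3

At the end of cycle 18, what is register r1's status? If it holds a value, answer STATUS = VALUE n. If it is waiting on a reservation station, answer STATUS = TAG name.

STATUS = VALUE 28

  c1: issue ADD r0<-Add1  regs: r0:Add1,r1:7,r2:4,r3:6
  c2: issue ADD r1<-Add2  regs: r0:Add1,r1:Add2,r2:4,r3:6
  c3: stall  regs: r0:Add1,r1:Add2,r2:4,r3:6
  c4: CDB Add1=8; issue SUB r0<-Add1  regs: r0:Add1,r1:Add2,r2:4,r3:6
  c5: issue MUL r1<-Mul1  regs: r0:Add1,r1:Mul1,r2:4,r3:6
  c6: issue MUL r3<-Mul2  regs: r0:Add1,r1:Mul1,r2:4,r3:Mul2
  c7: CDB Add2=12; stall  regs: r0:Add1,r1:Mul1,r2:4,r3:Mul2
  c8: stall  regs: r0:Add1,r1:Mul1,r2:4,r3:Mul2
  c9: stall  regs: r0:Add1,r1:Mul1,r2:4,r3:Mul2
  c10: CDB Add1=-4; stall  regs: r0:-4,r1:Mul1,r2:4,r3:Mul2
  c11: CDB Mul1=16; issue MUL r0<-Mul1  regs: r0:Mul1,r1:16,r2:4,r3:Mul2
  c12: issue SUB r1<-Add1  regs: r0:Mul1,r1:Add1,r2:4,r3:Mul2
  c13: -  regs: r0:Mul1,r1:Add1,r2:4,r3:Mul2
  c14: -  regs: r0:Mul1,r1:Add1,r2:4,r3:Mul2
  c15: CDB Mul2=-24  regs: r0:Mul1,r1:Add1,r2:4,r3:-24
  c16: CDB Mul1=-64  regs: r0:-64,r1:Add1,r2:4,r3:-24
  c17: -  regs: r0:-64,r1:Add1,r2:4,r3:-24
  c18: CDB Add1=28  regs: r0:-64,r1:28,r2:4,r3:-24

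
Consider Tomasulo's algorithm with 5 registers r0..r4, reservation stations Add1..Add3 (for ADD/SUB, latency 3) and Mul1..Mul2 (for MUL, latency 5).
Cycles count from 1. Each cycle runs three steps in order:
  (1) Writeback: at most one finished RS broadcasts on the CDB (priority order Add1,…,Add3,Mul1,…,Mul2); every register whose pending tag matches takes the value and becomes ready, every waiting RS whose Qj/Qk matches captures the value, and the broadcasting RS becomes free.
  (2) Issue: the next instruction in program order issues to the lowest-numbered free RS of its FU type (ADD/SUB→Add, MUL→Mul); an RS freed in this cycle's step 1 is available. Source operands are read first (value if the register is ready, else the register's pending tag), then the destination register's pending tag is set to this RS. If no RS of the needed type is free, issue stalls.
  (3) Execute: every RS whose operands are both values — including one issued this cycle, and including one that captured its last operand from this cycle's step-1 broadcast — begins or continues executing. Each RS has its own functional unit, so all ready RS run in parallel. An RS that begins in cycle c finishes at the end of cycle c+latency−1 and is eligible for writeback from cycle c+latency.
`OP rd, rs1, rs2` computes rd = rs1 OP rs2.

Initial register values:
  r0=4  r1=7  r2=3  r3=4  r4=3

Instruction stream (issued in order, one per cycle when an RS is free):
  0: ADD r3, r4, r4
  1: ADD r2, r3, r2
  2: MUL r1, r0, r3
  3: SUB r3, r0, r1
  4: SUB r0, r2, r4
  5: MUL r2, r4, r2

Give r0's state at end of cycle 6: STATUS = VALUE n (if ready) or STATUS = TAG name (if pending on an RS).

STATUS = TAG Add3

  c1: issue ADD r3<-Add1  regs: r0:4,r1:7,r2:3,r3:Add1,r4:3
  c2: issue ADD r2<-Add2  regs: r0:4,r1:7,r2:Add2,r3:Add1,r4:3
  c3: issue MUL r1<-Mul1  regs: r0:4,r1:Mul1,r2:Add2,r3:Add1,r4:3
  c4: CDB Add1=6; issue SUB r3<-Add1  regs: r0:4,r1:Mul1,r2:Add2,r3:Add1,r4:3
  c5: issue SUB r0<-Add3  regs: r0:Add3,r1:Mul1,r2:Add2,r3:Add1,r4:3
  c6: issue MUL r2<-Mul2  regs: r0:Add3,r1:Mul1,r2:Mul2,r3:Add1,r4:3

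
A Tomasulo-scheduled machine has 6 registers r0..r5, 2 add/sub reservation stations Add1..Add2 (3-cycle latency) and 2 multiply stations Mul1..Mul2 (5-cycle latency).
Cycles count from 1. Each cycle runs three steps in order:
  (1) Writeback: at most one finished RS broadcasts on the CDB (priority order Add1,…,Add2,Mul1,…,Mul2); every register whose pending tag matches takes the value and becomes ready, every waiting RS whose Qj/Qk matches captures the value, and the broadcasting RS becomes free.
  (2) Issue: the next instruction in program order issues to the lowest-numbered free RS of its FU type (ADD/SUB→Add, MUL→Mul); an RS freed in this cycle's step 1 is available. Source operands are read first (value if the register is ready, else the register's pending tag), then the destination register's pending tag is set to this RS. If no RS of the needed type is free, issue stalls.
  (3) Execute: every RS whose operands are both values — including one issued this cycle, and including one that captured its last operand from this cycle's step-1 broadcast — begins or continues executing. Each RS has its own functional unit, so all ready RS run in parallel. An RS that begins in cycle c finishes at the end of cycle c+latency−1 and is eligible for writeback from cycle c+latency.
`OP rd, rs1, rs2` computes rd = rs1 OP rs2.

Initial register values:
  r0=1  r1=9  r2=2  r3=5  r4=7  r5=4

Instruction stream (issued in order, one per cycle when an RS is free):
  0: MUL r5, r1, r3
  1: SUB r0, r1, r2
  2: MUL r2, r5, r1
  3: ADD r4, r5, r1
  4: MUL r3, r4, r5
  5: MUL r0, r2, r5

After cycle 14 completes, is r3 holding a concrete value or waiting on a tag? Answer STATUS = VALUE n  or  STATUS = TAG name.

cycle 1: issue MUL r5<-Mul1 // r0:1,r1:9,r2:2,r3:5,r4:7,r5:Mul1
cycle 2: issue SUB r0<-Add1 // r0:Add1,r1:9,r2:2,r3:5,r4:7,r5:Mul1
cycle 3: issue MUL r2<-Mul2 // r0:Add1,r1:9,r2:Mul2,r3:5,r4:7,r5:Mul1
cycle 4: issue ADD r4<-Add2 // r0:Add1,r1:9,r2:Mul2,r3:5,r4:Add2,r5:Mul1
cycle 5: CDB Add1=7; stall // r0:7,r1:9,r2:Mul2,r3:5,r4:Add2,r5:Mul1
cycle 6: CDB Mul1=45; issue MUL r3<-Mul1 // r0:7,r1:9,r2:Mul2,r3:Mul1,r4:Add2,r5:45
cycle 7: stall // r0:7,r1:9,r2:Mul2,r3:Mul1,r4:Add2,r5:45
cycle 8: stall // r0:7,r1:9,r2:Mul2,r3:Mul1,r4:Add2,r5:45
cycle 9: CDB Add2=54; stall // r0:7,r1:9,r2:Mul2,r3:Mul1,r4:54,r5:45
cycle 10: stall // r0:7,r1:9,r2:Mul2,r3:Mul1,r4:54,r5:45
cycle 11: CDB Mul2=405; issue MUL r0<-Mul2 // r0:Mul2,r1:9,r2:405,r3:Mul1,r4:54,r5:45
cycle 12: - // r0:Mul2,r1:9,r2:405,r3:Mul1,r4:54,r5:45
cycle 13: - // r0:Mul2,r1:9,r2:405,r3:Mul1,r4:54,r5:45
cycle 14: CDB Mul1=2430 // r0:Mul2,r1:9,r2:405,r3:2430,r4:54,r5:45

STATUS = VALUE 2430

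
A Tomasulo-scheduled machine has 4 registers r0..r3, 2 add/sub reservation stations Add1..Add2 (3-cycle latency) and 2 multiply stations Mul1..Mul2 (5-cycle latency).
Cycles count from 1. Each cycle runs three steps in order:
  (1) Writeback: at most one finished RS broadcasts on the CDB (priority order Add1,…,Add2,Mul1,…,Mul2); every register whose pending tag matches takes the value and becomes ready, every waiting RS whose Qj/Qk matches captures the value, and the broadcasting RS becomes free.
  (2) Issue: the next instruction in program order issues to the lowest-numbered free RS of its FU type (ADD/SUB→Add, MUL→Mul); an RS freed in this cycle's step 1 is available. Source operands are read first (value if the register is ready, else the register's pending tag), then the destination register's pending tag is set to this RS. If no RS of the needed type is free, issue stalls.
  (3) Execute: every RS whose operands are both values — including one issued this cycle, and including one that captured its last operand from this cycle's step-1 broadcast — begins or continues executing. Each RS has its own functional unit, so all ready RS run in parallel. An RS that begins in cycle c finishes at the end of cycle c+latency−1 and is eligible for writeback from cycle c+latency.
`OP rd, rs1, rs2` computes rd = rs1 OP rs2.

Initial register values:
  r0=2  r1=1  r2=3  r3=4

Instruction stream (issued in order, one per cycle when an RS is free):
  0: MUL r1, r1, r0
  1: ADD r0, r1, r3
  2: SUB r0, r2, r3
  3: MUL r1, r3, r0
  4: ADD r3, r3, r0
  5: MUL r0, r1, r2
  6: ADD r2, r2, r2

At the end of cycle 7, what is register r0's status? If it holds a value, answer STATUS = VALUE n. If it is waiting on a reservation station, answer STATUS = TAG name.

STATUS = TAG Mul1

c1: issue MUL r1<-Mul1 | r0:2,r1:Mul1,r2:3,r3:4
c2: issue ADD r0<-Add1 | r0:Add1,r1:Mul1,r2:3,r3:4
c3: issue SUB r0<-Add2 | r0:Add2,r1:Mul1,r2:3,r3:4
c4: issue MUL r1<-Mul2 | r0:Add2,r1:Mul2,r2:3,r3:4
c5: stall | r0:Add2,r1:Mul2,r2:3,r3:4
c6: CDB Add2=-1; issue ADD r3<-Add2 | r0:-1,r1:Mul2,r2:3,r3:Add2
c7: CDB Mul1=2; issue MUL r0<-Mul1 | r0:Mul1,r1:Mul2,r2:3,r3:Add2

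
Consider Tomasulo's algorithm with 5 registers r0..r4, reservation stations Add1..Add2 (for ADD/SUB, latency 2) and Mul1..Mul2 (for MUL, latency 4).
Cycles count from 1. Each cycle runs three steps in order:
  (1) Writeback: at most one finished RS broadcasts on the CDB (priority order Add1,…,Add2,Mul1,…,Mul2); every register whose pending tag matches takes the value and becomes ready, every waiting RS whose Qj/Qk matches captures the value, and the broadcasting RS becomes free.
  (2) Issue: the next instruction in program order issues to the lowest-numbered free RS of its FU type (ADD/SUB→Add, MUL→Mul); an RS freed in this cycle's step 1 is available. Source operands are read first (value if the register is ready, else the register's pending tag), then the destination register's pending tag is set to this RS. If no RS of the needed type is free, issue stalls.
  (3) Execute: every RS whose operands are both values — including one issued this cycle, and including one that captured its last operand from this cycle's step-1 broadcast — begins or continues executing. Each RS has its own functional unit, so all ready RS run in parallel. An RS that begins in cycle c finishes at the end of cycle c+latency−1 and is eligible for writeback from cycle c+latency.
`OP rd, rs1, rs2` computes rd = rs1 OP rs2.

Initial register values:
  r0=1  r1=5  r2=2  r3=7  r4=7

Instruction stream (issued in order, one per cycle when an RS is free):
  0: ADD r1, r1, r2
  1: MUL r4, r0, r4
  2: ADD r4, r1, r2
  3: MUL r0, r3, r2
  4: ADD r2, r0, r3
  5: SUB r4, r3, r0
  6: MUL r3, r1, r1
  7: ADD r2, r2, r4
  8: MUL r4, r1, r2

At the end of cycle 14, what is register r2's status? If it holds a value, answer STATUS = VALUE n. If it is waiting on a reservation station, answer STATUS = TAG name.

STATUS = VALUE 14

cycle 1: issue ADD r1<-Add1 // r0:1,r1:Add1,r2:2,r3:7,r4:7
cycle 2: issue MUL r4<-Mul1 // r0:1,r1:Add1,r2:2,r3:7,r4:Mul1
cycle 3: CDB Add1=7; issue ADD r4<-Add1 // r0:1,r1:7,r2:2,r3:7,r4:Add1
cycle 4: issue MUL r0<-Mul2 // r0:Mul2,r1:7,r2:2,r3:7,r4:Add1
cycle 5: CDB Add1=9; issue ADD r2<-Add1 // r0:Mul2,r1:7,r2:Add1,r3:7,r4:9
cycle 6: CDB Mul1=7; issue SUB r4<-Add2 // r0:Mul2,r1:7,r2:Add1,r3:7,r4:Add2
cycle 7: issue MUL r3<-Mul1 // r0:Mul2,r1:7,r2:Add1,r3:Mul1,r4:Add2
cycle 8: CDB Mul2=14; stall // r0:14,r1:7,r2:Add1,r3:Mul1,r4:Add2
cycle 9: stall // r0:14,r1:7,r2:Add1,r3:Mul1,r4:Add2
cycle 10: CDB Add1=21; issue ADD r2<-Add1 // r0:14,r1:7,r2:Add1,r3:Mul1,r4:Add2
cycle 11: CDB Add2=-7; issue MUL r4<-Mul2 // r0:14,r1:7,r2:Add1,r3:Mul1,r4:Mul2
cycle 12: CDB Mul1=49 // r0:14,r1:7,r2:Add1,r3:49,r4:Mul2
cycle 13: CDB Add1=14 // r0:14,r1:7,r2:14,r3:49,r4:Mul2
cycle 14: - // r0:14,r1:7,r2:14,r3:49,r4:Mul2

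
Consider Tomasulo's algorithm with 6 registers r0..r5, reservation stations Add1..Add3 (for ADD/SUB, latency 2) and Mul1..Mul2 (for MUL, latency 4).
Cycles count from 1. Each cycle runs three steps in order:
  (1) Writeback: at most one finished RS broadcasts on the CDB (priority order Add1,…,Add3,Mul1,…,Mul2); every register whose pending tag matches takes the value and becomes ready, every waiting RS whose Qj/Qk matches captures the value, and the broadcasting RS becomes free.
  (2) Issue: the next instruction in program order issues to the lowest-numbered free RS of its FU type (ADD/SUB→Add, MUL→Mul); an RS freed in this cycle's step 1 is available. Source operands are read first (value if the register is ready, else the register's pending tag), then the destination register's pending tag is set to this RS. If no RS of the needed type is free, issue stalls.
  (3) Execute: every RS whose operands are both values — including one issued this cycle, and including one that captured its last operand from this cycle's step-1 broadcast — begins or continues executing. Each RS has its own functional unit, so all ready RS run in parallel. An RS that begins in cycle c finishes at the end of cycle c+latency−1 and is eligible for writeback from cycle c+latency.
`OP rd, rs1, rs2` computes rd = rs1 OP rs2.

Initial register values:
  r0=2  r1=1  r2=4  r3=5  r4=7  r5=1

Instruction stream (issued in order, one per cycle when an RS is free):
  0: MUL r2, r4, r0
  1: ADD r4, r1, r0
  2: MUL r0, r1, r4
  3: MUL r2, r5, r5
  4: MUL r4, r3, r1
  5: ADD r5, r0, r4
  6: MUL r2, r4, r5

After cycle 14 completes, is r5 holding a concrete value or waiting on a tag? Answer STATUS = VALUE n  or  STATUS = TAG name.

STATUS = VALUE 8

  c1: issue MUL r2<-Mul1  regs: r0:2,r1:1,r2:Mul1,r3:5,r4:7,r5:1
  c2: issue ADD r4<-Add1  regs: r0:2,r1:1,r2:Mul1,r3:5,r4:Add1,r5:1
  c3: issue MUL r0<-Mul2  regs: r0:Mul2,r1:1,r2:Mul1,r3:5,r4:Add1,r5:1
  c4: CDB Add1=3; stall  regs: r0:Mul2,r1:1,r2:Mul1,r3:5,r4:3,r5:1
  c5: CDB Mul1=14; issue MUL r2<-Mul1  regs: r0:Mul2,r1:1,r2:Mul1,r3:5,r4:3,r5:1
  c6: stall  regs: r0:Mul2,r1:1,r2:Mul1,r3:5,r4:3,r5:1
  c7: stall  regs: r0:Mul2,r1:1,r2:Mul1,r3:5,r4:3,r5:1
  c8: CDB Mul2=3; issue MUL r4<-Mul2  regs: r0:3,r1:1,r2:Mul1,r3:5,r4:Mul2,r5:1
  c9: CDB Mul1=1; issue ADD r5<-Add1  regs: r0:3,r1:1,r2:1,r3:5,r4:Mul2,r5:Add1
  c10: issue MUL r2<-Mul1  regs: r0:3,r1:1,r2:Mul1,r3:5,r4:Mul2,r5:Add1
  c11: -  regs: r0:3,r1:1,r2:Mul1,r3:5,r4:Mul2,r5:Add1
  c12: CDB Mul2=5  regs: r0:3,r1:1,r2:Mul1,r3:5,r4:5,r5:Add1
  c13: -  regs: r0:3,r1:1,r2:Mul1,r3:5,r4:5,r5:Add1
  c14: CDB Add1=8  regs: r0:3,r1:1,r2:Mul1,r3:5,r4:5,r5:8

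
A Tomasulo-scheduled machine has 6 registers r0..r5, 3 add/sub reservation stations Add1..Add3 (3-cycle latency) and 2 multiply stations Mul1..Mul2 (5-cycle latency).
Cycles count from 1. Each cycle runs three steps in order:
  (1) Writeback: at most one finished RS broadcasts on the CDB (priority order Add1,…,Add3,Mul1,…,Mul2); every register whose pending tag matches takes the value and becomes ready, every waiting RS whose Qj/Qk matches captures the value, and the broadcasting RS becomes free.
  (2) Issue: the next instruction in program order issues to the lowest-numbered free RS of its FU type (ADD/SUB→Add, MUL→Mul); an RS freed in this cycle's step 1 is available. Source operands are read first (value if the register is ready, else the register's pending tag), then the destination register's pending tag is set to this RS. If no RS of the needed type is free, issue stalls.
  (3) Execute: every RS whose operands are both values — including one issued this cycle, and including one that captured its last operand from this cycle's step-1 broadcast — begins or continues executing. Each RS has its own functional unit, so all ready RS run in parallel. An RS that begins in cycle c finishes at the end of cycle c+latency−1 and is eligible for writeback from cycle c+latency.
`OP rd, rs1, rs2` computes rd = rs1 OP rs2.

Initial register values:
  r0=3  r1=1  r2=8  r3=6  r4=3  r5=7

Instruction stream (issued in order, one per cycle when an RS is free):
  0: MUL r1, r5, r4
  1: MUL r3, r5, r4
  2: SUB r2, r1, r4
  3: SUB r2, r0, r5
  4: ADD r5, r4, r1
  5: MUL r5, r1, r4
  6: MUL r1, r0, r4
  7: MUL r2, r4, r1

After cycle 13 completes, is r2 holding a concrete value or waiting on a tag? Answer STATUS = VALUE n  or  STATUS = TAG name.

STATUS = TAG Mul1

  c1: issue MUL r1<-Mul1  regs: r0:3,r1:Mul1,r2:8,r3:6,r4:3,r5:7
  c2: issue MUL r3<-Mul2  regs: r0:3,r1:Mul1,r2:8,r3:Mul2,r4:3,r5:7
  c3: issue SUB r2<-Add1  regs: r0:3,r1:Mul1,r2:Add1,r3:Mul2,r4:3,r5:7
  c4: issue SUB r2<-Add2  regs: r0:3,r1:Mul1,r2:Add2,r3:Mul2,r4:3,r5:7
  c5: issue ADD r5<-Add3  regs: r0:3,r1:Mul1,r2:Add2,r3:Mul2,r4:3,r5:Add3
  c6: CDB Mul1=21; issue MUL r5<-Mul1  regs: r0:3,r1:21,r2:Add2,r3:Mul2,r4:3,r5:Mul1
  c7: CDB Add2=-4; stall  regs: r0:3,r1:21,r2:-4,r3:Mul2,r4:3,r5:Mul1
  c8: CDB Mul2=21; issue MUL r1<-Mul2  regs: r0:3,r1:Mul2,r2:-4,r3:21,r4:3,r5:Mul1
  c9: CDB Add1=18; stall  regs: r0:3,r1:Mul2,r2:-4,r3:21,r4:3,r5:Mul1
  c10: CDB Add3=24; stall  regs: r0:3,r1:Mul2,r2:-4,r3:21,r4:3,r5:Mul1
  c11: CDB Mul1=63; issue MUL r2<-Mul1  regs: r0:3,r1:Mul2,r2:Mul1,r3:21,r4:3,r5:63
  c12: -  regs: r0:3,r1:Mul2,r2:Mul1,r3:21,r4:3,r5:63
  c13: CDB Mul2=9  regs: r0:3,r1:9,r2:Mul1,r3:21,r4:3,r5:63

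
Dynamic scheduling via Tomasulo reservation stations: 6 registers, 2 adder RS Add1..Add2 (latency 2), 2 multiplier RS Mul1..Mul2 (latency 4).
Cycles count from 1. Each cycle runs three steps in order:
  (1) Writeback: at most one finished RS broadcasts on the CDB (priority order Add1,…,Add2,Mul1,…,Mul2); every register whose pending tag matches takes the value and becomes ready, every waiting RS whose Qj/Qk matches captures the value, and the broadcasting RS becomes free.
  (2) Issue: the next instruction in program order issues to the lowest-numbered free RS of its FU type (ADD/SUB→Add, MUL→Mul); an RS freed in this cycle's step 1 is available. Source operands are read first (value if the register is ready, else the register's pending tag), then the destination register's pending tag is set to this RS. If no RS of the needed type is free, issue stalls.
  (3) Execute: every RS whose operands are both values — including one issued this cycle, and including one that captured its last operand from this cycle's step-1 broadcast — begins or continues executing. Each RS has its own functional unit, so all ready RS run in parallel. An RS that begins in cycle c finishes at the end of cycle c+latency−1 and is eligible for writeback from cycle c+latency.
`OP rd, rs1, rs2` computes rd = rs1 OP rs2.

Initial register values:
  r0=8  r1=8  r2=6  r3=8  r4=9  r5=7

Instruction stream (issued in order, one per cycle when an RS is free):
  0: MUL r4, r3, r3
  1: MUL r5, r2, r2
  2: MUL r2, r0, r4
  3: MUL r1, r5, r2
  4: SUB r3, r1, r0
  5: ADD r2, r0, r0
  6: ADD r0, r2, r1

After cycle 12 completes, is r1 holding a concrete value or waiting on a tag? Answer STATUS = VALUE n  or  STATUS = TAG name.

cycle 1: issue MUL r4<-Mul1 // r0:8,r1:8,r2:6,r3:8,r4:Mul1,r5:7
cycle 2: issue MUL r5<-Mul2 // r0:8,r1:8,r2:6,r3:8,r4:Mul1,r5:Mul2
cycle 3: stall // r0:8,r1:8,r2:6,r3:8,r4:Mul1,r5:Mul2
cycle 4: stall // r0:8,r1:8,r2:6,r3:8,r4:Mul1,r5:Mul2
cycle 5: CDB Mul1=64; issue MUL r2<-Mul1 // r0:8,r1:8,r2:Mul1,r3:8,r4:64,r5:Mul2
cycle 6: CDB Mul2=36; issue MUL r1<-Mul2 // r0:8,r1:Mul2,r2:Mul1,r3:8,r4:64,r5:36
cycle 7: issue SUB r3<-Add1 // r0:8,r1:Mul2,r2:Mul1,r3:Add1,r4:64,r5:36
cycle 8: issue ADD r2<-Add2 // r0:8,r1:Mul2,r2:Add2,r3:Add1,r4:64,r5:36
cycle 9: CDB Mul1=512; stall // r0:8,r1:Mul2,r2:Add2,r3:Add1,r4:64,r5:36
cycle 10: CDB Add2=16; issue ADD r0<-Add2 // r0:Add2,r1:Mul2,r2:16,r3:Add1,r4:64,r5:36
cycle 11: - // r0:Add2,r1:Mul2,r2:16,r3:Add1,r4:64,r5:36
cycle 12: - // r0:Add2,r1:Mul2,r2:16,r3:Add1,r4:64,r5:36

STATUS = TAG Mul2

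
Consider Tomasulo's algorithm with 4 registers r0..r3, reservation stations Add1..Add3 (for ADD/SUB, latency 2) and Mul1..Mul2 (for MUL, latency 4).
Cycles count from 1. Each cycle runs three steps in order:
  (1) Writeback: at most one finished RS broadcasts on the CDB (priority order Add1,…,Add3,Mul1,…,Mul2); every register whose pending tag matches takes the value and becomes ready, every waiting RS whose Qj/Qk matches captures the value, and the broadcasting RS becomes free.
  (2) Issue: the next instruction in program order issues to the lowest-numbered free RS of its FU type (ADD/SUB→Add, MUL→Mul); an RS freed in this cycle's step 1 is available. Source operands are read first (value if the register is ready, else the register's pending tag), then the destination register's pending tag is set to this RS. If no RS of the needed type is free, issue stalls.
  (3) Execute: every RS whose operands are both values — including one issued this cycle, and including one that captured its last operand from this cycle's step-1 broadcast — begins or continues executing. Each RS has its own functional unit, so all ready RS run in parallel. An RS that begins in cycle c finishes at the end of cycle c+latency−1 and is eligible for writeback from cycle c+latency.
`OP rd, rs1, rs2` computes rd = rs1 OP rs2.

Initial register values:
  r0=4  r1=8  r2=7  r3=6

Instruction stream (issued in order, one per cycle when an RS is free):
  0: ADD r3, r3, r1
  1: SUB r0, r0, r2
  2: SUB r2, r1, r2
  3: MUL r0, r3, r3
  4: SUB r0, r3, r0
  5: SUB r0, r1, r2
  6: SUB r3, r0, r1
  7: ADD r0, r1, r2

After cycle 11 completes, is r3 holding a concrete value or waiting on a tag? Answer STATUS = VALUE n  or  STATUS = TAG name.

STATUS = TAG Add3

c1: issue ADD r3<-Add1 | r0:4,r1:8,r2:7,r3:Add1
c2: issue SUB r0<-Add2 | r0:Add2,r1:8,r2:7,r3:Add1
c3: CDB Add1=14; issue SUB r2<-Add1 | r0:Add2,r1:8,r2:Add1,r3:14
c4: CDB Add2=-3; issue MUL r0<-Mul1 | r0:Mul1,r1:8,r2:Add1,r3:14
c5: CDB Add1=1; issue SUB r0<-Add1 | r0:Add1,r1:8,r2:1,r3:14
c6: issue SUB r0<-Add2 | r0:Add2,r1:8,r2:1,r3:14
c7: issue SUB r3<-Add3 | r0:Add2,r1:8,r2:1,r3:Add3
c8: CDB Add2=7; issue ADD r0<-Add2 | r0:Add2,r1:8,r2:1,r3:Add3
c9: CDB Mul1=196 | r0:Add2,r1:8,r2:1,r3:Add3
c10: CDB Add2=9 | r0:9,r1:8,r2:1,r3:Add3
c11: CDB Add1=-182 | r0:9,r1:8,r2:1,r3:Add3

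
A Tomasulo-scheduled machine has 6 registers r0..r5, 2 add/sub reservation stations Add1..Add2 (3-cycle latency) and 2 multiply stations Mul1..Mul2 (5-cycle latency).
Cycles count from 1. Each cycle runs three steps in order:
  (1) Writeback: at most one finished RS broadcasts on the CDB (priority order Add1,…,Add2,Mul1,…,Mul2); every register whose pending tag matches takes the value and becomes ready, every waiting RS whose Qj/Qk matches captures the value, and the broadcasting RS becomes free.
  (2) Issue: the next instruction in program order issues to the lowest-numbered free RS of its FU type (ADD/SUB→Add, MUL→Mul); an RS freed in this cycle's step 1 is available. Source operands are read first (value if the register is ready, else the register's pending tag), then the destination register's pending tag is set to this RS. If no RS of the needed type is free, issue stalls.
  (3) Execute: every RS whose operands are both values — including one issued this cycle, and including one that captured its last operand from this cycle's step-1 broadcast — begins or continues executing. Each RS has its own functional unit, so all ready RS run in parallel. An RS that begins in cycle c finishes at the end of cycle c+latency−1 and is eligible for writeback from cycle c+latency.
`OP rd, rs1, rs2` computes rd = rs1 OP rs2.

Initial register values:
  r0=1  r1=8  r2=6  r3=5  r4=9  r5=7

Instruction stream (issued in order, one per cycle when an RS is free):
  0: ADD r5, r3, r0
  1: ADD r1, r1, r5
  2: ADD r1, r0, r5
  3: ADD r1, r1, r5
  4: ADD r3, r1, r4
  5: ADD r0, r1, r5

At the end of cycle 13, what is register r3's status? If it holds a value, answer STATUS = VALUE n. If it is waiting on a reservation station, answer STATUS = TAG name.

cycle 1: issue ADD r5<-Add1 // r0:1,r1:8,r2:6,r3:5,r4:9,r5:Add1
cycle 2: issue ADD r1<-Add2 // r0:1,r1:Add2,r2:6,r3:5,r4:9,r5:Add1
cycle 3: stall // r0:1,r1:Add2,r2:6,r3:5,r4:9,r5:Add1
cycle 4: CDB Add1=6; issue ADD r1<-Add1 // r0:1,r1:Add1,r2:6,r3:5,r4:9,r5:6
cycle 5: stall // r0:1,r1:Add1,r2:6,r3:5,r4:9,r5:6
cycle 6: stall // r0:1,r1:Add1,r2:6,r3:5,r4:9,r5:6
cycle 7: CDB Add1=7; issue ADD r1<-Add1 // r0:1,r1:Add1,r2:6,r3:5,r4:9,r5:6
cycle 8: CDB Add2=14; issue ADD r3<-Add2 // r0:1,r1:Add1,r2:6,r3:Add2,r4:9,r5:6
cycle 9: stall // r0:1,r1:Add1,r2:6,r3:Add2,r4:9,r5:6
cycle 10: CDB Add1=13; issue ADD r0<-Add1 // r0:Add1,r1:13,r2:6,r3:Add2,r4:9,r5:6
cycle 11: - // r0:Add1,r1:13,r2:6,r3:Add2,r4:9,r5:6
cycle 12: - // r0:Add1,r1:13,r2:6,r3:Add2,r4:9,r5:6
cycle 13: CDB Add1=19 // r0:19,r1:13,r2:6,r3:Add2,r4:9,r5:6

STATUS = TAG Add2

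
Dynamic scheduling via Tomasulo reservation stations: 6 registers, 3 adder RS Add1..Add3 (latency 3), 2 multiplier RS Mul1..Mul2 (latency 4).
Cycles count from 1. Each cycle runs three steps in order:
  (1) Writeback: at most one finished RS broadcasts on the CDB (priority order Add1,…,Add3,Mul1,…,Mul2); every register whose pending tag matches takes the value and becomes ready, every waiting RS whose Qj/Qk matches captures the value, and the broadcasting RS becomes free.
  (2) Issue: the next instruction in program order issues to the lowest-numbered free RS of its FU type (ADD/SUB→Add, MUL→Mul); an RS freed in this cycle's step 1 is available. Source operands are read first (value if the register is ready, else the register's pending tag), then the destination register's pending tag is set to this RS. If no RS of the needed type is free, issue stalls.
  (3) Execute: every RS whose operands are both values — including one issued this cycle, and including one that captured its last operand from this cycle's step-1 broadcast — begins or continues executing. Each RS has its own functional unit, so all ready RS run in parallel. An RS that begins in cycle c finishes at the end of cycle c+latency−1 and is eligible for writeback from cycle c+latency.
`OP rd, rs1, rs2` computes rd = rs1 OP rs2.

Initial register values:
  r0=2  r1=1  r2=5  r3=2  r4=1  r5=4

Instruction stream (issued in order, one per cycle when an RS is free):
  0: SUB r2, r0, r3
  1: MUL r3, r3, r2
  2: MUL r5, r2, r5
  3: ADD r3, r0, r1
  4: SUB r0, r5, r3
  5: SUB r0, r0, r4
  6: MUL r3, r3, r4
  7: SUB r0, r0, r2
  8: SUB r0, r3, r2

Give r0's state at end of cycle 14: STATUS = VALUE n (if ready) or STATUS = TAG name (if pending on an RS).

STATUS = TAG Add2

  c1: issue SUB r2<-Add1  regs: r0:2,r1:1,r2:Add1,r3:2,r4:1,r5:4
  c2: issue MUL r3<-Mul1  regs: r0:2,r1:1,r2:Add1,r3:Mul1,r4:1,r5:4
  c3: issue MUL r5<-Mul2  regs: r0:2,r1:1,r2:Add1,r3:Mul1,r4:1,r5:Mul2
  c4: CDB Add1=0; issue ADD r3<-Add1  regs: r0:2,r1:1,r2:0,r3:Add1,r4:1,r5:Mul2
  c5: issue SUB r0<-Add2  regs: r0:Add2,r1:1,r2:0,r3:Add1,r4:1,r5:Mul2
  c6: issue SUB r0<-Add3  regs: r0:Add3,r1:1,r2:0,r3:Add1,r4:1,r5:Mul2
  c7: CDB Add1=3; stall  regs: r0:Add3,r1:1,r2:0,r3:3,r4:1,r5:Mul2
  c8: CDB Mul1=0; issue MUL r3<-Mul1  regs: r0:Add3,r1:1,r2:0,r3:Mul1,r4:1,r5:Mul2
  c9: CDB Mul2=0; issue SUB r0<-Add1  regs: r0:Add1,r1:1,r2:0,r3:Mul1,r4:1,r5:0
  c10: stall  regs: r0:Add1,r1:1,r2:0,r3:Mul1,r4:1,r5:0
  c11: stall  regs: r0:Add1,r1:1,r2:0,r3:Mul1,r4:1,r5:0
  c12: CDB Add2=-3; issue SUB r0<-Add2  regs: r0:Add2,r1:1,r2:0,r3:Mul1,r4:1,r5:0
  c13: CDB Mul1=3  regs: r0:Add2,r1:1,r2:0,r3:3,r4:1,r5:0
  c14: -  regs: r0:Add2,r1:1,r2:0,r3:3,r4:1,r5:0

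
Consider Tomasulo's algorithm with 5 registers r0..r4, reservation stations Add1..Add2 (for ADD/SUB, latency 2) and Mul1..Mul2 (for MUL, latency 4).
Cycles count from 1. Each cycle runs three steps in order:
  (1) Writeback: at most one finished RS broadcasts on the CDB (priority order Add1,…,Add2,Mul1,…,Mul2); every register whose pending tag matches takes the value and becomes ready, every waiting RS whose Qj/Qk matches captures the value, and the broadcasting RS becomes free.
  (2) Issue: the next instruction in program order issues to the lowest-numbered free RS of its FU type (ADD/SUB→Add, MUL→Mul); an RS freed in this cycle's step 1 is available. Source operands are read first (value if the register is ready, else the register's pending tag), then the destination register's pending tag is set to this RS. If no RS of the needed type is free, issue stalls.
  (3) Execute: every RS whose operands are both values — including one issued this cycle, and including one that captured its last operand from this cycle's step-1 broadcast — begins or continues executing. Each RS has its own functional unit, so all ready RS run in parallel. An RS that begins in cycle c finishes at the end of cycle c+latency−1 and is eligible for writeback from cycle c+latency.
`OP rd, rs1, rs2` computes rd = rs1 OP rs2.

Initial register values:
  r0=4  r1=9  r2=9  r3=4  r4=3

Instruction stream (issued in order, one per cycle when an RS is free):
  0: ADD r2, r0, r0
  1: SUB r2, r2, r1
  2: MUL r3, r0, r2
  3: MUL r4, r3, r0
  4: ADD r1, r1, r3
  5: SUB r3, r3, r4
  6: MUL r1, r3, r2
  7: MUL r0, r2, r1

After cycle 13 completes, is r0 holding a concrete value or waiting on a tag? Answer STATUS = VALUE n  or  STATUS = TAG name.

  c1: issue ADD r2<-Add1  regs: r0:4,r1:9,r2:Add1,r3:4,r4:3
  c2: issue SUB r2<-Add2  regs: r0:4,r1:9,r2:Add2,r3:4,r4:3
  c3: CDB Add1=8; issue MUL r3<-Mul1  regs: r0:4,r1:9,r2:Add2,r3:Mul1,r4:3
  c4: issue MUL r4<-Mul2  regs: r0:4,r1:9,r2:Add2,r3:Mul1,r4:Mul2
  c5: CDB Add2=-1; issue ADD r1<-Add1  regs: r0:4,r1:Add1,r2:-1,r3:Mul1,r4:Mul2
  c6: issue SUB r3<-Add2  regs: r0:4,r1:Add1,r2:-1,r3:Add2,r4:Mul2
  c7: stall  regs: r0:4,r1:Add1,r2:-1,r3:Add2,r4:Mul2
  c8: stall  regs: r0:4,r1:Add1,r2:-1,r3:Add2,r4:Mul2
  c9: CDB Mul1=-4; issue MUL r1<-Mul1  regs: r0:4,r1:Mul1,r2:-1,r3:Add2,r4:Mul2
  c10: stall  regs: r0:4,r1:Mul1,r2:-1,r3:Add2,r4:Mul2
  c11: CDB Add1=5; stall  regs: r0:4,r1:Mul1,r2:-1,r3:Add2,r4:Mul2
  c12: stall  regs: r0:4,r1:Mul1,r2:-1,r3:Add2,r4:Mul2
  c13: CDB Mul2=-16; issue MUL r0<-Mul2  regs: r0:Mul2,r1:Mul1,r2:-1,r3:Add2,r4:-16

STATUS = TAG Mul2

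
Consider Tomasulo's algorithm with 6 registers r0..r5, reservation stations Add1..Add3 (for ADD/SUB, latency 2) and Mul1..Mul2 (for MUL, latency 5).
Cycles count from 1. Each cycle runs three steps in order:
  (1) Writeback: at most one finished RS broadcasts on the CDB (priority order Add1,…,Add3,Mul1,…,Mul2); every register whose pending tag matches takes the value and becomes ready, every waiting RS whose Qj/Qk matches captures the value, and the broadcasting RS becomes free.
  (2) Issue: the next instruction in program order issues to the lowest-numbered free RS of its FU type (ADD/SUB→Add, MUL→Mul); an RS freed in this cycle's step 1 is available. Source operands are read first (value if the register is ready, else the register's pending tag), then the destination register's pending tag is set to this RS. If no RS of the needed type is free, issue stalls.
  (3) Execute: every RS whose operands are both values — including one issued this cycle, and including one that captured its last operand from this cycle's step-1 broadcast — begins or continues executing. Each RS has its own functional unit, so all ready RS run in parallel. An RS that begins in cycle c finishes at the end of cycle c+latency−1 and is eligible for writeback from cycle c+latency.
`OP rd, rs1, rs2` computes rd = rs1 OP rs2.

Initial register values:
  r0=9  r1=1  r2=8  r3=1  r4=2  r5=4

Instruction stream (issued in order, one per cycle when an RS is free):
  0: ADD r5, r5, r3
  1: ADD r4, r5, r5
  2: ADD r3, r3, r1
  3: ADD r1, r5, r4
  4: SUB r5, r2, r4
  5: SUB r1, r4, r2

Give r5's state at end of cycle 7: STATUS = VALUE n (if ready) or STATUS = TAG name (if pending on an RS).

STATUS = TAG Add1

cycle 1: issue ADD r5<-Add1 // r0:9,r1:1,r2:8,r3:1,r4:2,r5:Add1
cycle 2: issue ADD r4<-Add2 // r0:9,r1:1,r2:8,r3:1,r4:Add2,r5:Add1
cycle 3: CDB Add1=5; issue ADD r3<-Add1 // r0:9,r1:1,r2:8,r3:Add1,r4:Add2,r5:5
cycle 4: issue ADD r1<-Add3 // r0:9,r1:Add3,r2:8,r3:Add1,r4:Add2,r5:5
cycle 5: CDB Add1=2; issue SUB r5<-Add1 // r0:9,r1:Add3,r2:8,r3:2,r4:Add2,r5:Add1
cycle 6: CDB Add2=10; issue SUB r1<-Add2 // r0:9,r1:Add2,r2:8,r3:2,r4:10,r5:Add1
cycle 7: - // r0:9,r1:Add2,r2:8,r3:2,r4:10,r5:Add1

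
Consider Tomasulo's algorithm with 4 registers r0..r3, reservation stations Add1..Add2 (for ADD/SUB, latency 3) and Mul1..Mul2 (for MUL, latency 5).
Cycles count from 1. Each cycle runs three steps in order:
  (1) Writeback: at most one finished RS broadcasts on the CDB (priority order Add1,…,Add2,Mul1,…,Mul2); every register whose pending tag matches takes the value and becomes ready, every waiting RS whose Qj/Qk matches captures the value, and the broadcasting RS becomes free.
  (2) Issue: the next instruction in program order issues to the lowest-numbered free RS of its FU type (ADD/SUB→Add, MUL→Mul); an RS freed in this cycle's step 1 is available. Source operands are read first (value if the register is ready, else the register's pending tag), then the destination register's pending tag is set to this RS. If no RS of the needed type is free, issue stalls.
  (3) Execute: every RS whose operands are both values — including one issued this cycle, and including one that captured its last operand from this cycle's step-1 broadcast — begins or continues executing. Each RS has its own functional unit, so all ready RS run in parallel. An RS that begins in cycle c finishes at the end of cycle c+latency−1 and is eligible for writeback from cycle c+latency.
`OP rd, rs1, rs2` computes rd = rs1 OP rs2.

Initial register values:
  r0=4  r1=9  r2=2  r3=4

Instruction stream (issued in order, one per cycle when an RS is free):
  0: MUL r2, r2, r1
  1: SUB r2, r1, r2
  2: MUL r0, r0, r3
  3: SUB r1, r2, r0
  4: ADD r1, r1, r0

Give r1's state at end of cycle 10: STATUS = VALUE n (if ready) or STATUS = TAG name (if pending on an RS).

  c1: issue MUL r2<-Mul1  regs: r0:4,r1:9,r2:Mul1,r3:4
  c2: issue SUB r2<-Add1  regs: r0:4,r1:9,r2:Add1,r3:4
  c3: issue MUL r0<-Mul2  regs: r0:Mul2,r1:9,r2:Add1,r3:4
  c4: issue SUB r1<-Add2  regs: r0:Mul2,r1:Add2,r2:Add1,r3:4
  c5: stall  regs: r0:Mul2,r1:Add2,r2:Add1,r3:4
  c6: CDB Mul1=18; stall  regs: r0:Mul2,r1:Add2,r2:Add1,r3:4
  c7: stall  regs: r0:Mul2,r1:Add2,r2:Add1,r3:4
  c8: CDB Mul2=16; stall  regs: r0:16,r1:Add2,r2:Add1,r3:4
  c9: CDB Add1=-9; issue ADD r1<-Add1  regs: r0:16,r1:Add1,r2:-9,r3:4
  c10: -  regs: r0:16,r1:Add1,r2:-9,r3:4

STATUS = TAG Add1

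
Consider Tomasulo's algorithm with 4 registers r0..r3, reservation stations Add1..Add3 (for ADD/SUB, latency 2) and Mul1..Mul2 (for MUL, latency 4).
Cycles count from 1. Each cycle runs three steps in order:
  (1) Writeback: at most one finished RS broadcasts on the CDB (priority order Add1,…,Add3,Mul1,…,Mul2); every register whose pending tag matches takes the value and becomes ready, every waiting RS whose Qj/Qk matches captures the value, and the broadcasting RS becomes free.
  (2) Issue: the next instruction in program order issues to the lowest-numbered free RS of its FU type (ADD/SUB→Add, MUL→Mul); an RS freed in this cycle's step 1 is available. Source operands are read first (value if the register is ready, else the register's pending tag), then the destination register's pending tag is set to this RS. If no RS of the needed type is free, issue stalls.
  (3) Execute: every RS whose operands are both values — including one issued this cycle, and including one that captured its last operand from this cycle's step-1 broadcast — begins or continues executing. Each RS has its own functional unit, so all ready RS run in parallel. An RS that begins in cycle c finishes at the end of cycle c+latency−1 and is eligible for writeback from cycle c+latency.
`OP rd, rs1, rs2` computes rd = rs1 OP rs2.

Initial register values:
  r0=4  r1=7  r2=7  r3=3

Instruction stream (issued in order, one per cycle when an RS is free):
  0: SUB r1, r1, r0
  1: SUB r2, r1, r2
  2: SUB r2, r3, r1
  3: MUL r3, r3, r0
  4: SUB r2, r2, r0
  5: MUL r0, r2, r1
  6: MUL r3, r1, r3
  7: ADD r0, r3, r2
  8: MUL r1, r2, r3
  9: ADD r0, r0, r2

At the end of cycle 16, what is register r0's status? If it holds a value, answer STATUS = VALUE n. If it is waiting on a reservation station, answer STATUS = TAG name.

STATUS = VALUE 28

  c1: issue SUB r1<-Add1  regs: r0:4,r1:Add1,r2:7,r3:3
  c2: issue SUB r2<-Add2  regs: r0:4,r1:Add1,r2:Add2,r3:3
  c3: CDB Add1=3; issue SUB r2<-Add1  regs: r0:4,r1:3,r2:Add1,r3:3
  c4: issue MUL r3<-Mul1  regs: r0:4,r1:3,r2:Add1,r3:Mul1
  c5: CDB Add1=0; issue SUB r2<-Add1  regs: r0:4,r1:3,r2:Add1,r3:Mul1
  c6: CDB Add2=-4; issue MUL r0<-Mul2  regs: r0:Mul2,r1:3,r2:Add1,r3:Mul1
  c7: CDB Add1=-4; stall  regs: r0:Mul2,r1:3,r2:-4,r3:Mul1
  c8: CDB Mul1=12; issue MUL r3<-Mul1  regs: r0:Mul2,r1:3,r2:-4,r3:Mul1
  c9: issue ADD r0<-Add1  regs: r0:Add1,r1:3,r2:-4,r3:Mul1
  c10: stall  regs: r0:Add1,r1:3,r2:-4,r3:Mul1
  c11: CDB Mul2=-12; issue MUL r1<-Mul2  regs: r0:Add1,r1:Mul2,r2:-4,r3:Mul1
  c12: CDB Mul1=36; issue ADD r0<-Add2  regs: r0:Add2,r1:Mul2,r2:-4,r3:36
  c13: -  regs: r0:Add2,r1:Mul2,r2:-4,r3:36
  c14: CDB Add1=32  regs: r0:Add2,r1:Mul2,r2:-4,r3:36
  c15: -  regs: r0:Add2,r1:Mul2,r2:-4,r3:36
  c16: CDB Add2=28  regs: r0:28,r1:Mul2,r2:-4,r3:36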